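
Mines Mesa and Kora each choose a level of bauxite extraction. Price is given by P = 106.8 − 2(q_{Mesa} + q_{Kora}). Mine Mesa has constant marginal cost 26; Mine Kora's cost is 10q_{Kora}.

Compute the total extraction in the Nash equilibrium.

29.6

Mine Mesa's profit: π = q_{Mesa}(106.8 − 2(q_{Mesa} + q_{Kora})) − 26q_{Mesa}.
∂π/∂q_{Mesa} = 80.8 − 4q_{Mesa} − 2q_{Kora} = 0, so q_{Mesa} = 20.2 − 0.5q_{Kora}.
By the same steps for Kora: q_{Kora} = 24.2 − 0.5q_{Mesa}.
Solving the two reaction functions simultaneously: (1 − (−0.5)(−0.5))q_{Mesa} = 20.2 − 0.5·24.2, so 0.75q_{Mesa} = 8.1 and q_{Mesa} = 10.8.
Then q_{Kora} = 24.2 − 0.5·10.8 = 18.8.
Total extraction: 10.8 + 18.8 = 29.6.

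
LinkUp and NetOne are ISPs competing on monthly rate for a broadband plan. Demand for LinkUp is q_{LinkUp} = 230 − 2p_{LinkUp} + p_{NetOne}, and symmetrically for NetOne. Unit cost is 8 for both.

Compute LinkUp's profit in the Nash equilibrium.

LinkUp's profit: π = (p_{LinkUp} − 8)(230 − 2p_{LinkUp} + p_{NetOne}).
∂π/∂p_{LinkUp} = 246 − 4p_{LinkUp} + p_{NetOne} = 0 ⇒ p_{LinkUp} = 61.5 + 0.25p_{NetOne}.
The game is symmetric, so in equilibrium p_{NetOne} = p_{LinkUp}: the reaction function gives 0.75p_{LinkUp} = 61.5, hence p_{LinkUp} = 82.
q_{LinkUp} = 230 − 2·82 + 82 = 148.
Profit = (82 − 8)·148 = 10952.

10952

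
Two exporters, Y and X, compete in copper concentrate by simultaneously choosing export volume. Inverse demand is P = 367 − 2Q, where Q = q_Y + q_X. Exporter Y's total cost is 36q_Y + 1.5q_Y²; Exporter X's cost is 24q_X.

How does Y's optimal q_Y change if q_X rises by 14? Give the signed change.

Exporter Y's profit: π = q_Y(367 − 2(q_Y + q_X)) − 36q_Y − 1.5q_Y².
∂π/∂q_Y = 331 − 7q_Y − 2q_X = 0, so q_Y = 331/7 − (2/7)q_X.
The reaction-function slope is −2/7, so a 14-unit rise in q_X moves q_Y by −2/7 × 14 = −4. Y's best response falls — the actions are strategic substitutes.

-4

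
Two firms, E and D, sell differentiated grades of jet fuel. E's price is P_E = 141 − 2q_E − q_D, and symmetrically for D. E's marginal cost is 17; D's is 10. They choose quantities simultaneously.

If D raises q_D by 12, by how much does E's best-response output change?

-3

Firm E's profit: π = q_E(141 − 2q_E − q_D) − 17q_E.
∂π/∂q_E = 124 − 4q_E − q_D = 0 ⇒ q_E = 31 − 0.25q_D.
The reaction-function slope is −0.25, so a 12-unit rise in q_D moves q_E by −0.25 × 12 = −3. E's best response falls — the actions are strategic substitutes.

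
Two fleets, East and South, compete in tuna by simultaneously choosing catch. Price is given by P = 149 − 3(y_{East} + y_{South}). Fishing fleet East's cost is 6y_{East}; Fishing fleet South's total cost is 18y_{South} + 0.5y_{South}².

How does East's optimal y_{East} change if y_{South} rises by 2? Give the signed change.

Fishing fleet East's profit: π = y_{East}(149 − 3(y_{East} + y_{South})) − 6y_{East}.
∂π/∂y_{East} = 143 − 6y_{East} − 3y_{South} = 0, so y_{East} = 143/6 − 0.5y_{South}.
The reaction-function slope is −0.5, so a 2-unit rise in y_{South} moves y_{East} by −0.5 × 2 = −1. East's best response falls — the actions are strategic substitutes.

-1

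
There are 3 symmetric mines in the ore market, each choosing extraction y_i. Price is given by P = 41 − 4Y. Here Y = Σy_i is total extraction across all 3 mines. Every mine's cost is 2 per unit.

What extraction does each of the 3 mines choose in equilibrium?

A representative mine's profit is π_i = y_i(41 − 4Y) − 2y_i, with Y = y_i + Σ_{j≠i} y_j.
First-order condition: 39 − 8y_i − 4Σ_{j≠i} y_j = 0.
With identical mines, set every y_j = y: then 39 − 8y − 8y = 0, i.e. y = 39/16 = 2.4375.

2.4375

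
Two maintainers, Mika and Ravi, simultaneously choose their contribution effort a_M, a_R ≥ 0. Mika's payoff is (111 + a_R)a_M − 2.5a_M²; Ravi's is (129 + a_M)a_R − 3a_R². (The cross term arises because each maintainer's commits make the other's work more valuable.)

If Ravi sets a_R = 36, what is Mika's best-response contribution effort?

Expanding Mika's payoff: 111a_M + a_Ra_M − 2.5a_M².
∂π/∂a_M = 111 + a_R − 5a_M = 0, so a_M = 22.2 + 0.2a_R.
At a_R = 36: a_M = 22.2 + 0.2·36 = 29.4.

29.4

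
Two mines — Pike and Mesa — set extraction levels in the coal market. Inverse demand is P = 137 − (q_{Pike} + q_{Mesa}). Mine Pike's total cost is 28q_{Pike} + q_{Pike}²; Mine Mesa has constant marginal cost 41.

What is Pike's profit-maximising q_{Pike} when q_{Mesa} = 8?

25.25

Mine Pike's profit: π = q_{Pike}(137 − (q_{Pike} + q_{Mesa})) − 28q_{Pike} − q_{Pike}².
∂π/∂q_{Pike} = 109 − 4q_{Pike} − q_{Mesa} = 0, so q_{Pike} = 27.25 − 0.25q_{Mesa}.
At q_{Mesa} = 8: q_{Pike} = 27.25 − 0.25·8 = 25.25.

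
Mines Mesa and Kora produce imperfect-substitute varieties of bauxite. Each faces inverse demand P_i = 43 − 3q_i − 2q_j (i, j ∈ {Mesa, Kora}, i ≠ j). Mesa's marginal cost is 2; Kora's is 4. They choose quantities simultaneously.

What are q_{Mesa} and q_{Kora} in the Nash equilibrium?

Mine Mesa's profit: π = q_{Mesa}(43 − 3q_{Mesa} − 2q_{Kora}) − 2q_{Mesa}.
∂π/∂q_{Mesa} = 41 − 6q_{Mesa} − 2q_{Kora} = 0 ⇒ q_{Mesa} = 41/6 − (1/3)q_{Kora}.
Similarly q_{Kora} = 6.5 − (1/3)q_{Mesa}.
Plugging q_{Kora} into Mesa's best response: q_{Mesa} = 41/6 − (1/3)(6.5 − (1/3)q_{Mesa}) ⇒ (8/9)q_{Mesa} = 14/3, so q_{Mesa} = 5.25.
Then q_{Kora} = 6.5 − (1/3)·5.25 = 4.75.

5.25, 4.75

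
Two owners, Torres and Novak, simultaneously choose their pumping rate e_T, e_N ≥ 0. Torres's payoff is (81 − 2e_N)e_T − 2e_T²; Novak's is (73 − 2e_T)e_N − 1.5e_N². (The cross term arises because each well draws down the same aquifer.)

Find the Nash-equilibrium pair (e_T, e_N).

12.125, 16.25

Expanding Torres's payoff: 81e_T − 2e_Ne_T − 2e_T².
∂π/∂e_T = 81 − 2e_N − 4e_T = 0, so e_T = 20.25 − 0.5e_N.
Likewise for Novak: e_N = 73/3 − (2/3)e_T.
Solving the two reaction functions simultaneously: (1 − (−0.5)(−2/3))e_T = 20.25 − 0.5·(73/3), so (2/3)e_T = 97/12 and e_T = 12.125.
Then e_N = 73/3 − (2/3)·12.125 = 16.25.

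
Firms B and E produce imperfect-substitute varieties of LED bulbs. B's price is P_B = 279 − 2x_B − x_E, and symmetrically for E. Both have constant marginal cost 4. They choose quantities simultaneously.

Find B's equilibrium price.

Firm B's profit: π = x_B(279 − 2x_B − x_E) − 4x_B.
∂π/∂x_B = 275 − 4x_B − x_E = 0 ⇒ x_B = 68.75 − 0.25x_E.
The game is symmetric, so in equilibrium x_E = x_B: the reaction function gives 1.25x_B = 68.75, hence x_B = 55.
P_B = 279 − 2·55 − 55 = 114.

114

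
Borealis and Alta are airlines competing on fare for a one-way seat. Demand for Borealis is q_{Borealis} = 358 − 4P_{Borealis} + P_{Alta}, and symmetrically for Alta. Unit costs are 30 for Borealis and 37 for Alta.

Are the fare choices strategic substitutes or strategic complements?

Borealis's profit: π = (P_{Borealis} − 30)(358 − 4P_{Borealis} + P_{Alta}).
∂π/∂P_{Borealis} = 478 − 8P_{Borealis} + P_{Alta} = 0 ⇒ P_{Borealis} = 59.75 + 0.125P_{Alta}.
The best-response slope dP_{Borealis}/dP_{Alta} = 0.125 > 0: the reaction function is upward-sloping, so the choices are strategic complements.

strategic complements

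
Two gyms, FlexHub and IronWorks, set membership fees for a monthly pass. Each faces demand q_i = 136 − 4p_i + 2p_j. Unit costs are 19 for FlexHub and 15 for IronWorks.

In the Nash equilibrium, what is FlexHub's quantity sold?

FlexHub's profit: π = (p_{FlexHub} − 19)(136 − 4p_{FlexHub} + 2p_{IronWorks}).
∂π/∂p_{FlexHub} = 212 − 8p_{FlexHub} + 2p_{IronWorks} = 0 ⇒ p_{FlexHub} = 26.5 + 0.25p_{IronWorks}.
Similarly p_{IronWorks} = 24.5 + 0.25p_{FlexHub}.
Substituting the second reaction function into the first: p_{FlexHub} = 26.5 + 0.25(24.5 + 0.25p_{FlexHub}), which gives 0.9375p_{FlexHub} = 32.625 ⇒ p_{FlexHub} = 34.8.
Then p_{IronWorks} = 24.5 + 0.25·34.8 = 33.2.
q_{FlexHub} = 136 − 4·34.8 + 2·33.2 = 63.2.

63.2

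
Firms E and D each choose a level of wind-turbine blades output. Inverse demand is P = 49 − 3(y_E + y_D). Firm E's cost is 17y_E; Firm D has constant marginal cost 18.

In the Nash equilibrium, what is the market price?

Firm E's profit: π = y_E(49 − 3(y_E + y_D)) − 17y_E.
∂π/∂y_E = 32 − 6y_E − 3y_D = 0, so y_E = 16/3 − 0.5y_D.
By the same steps for D: y_D = 31/6 − 0.5y_E.
Solving the two reaction functions simultaneously: (1 − (−0.5)(−0.5))y_E = 16/3 − 0.5·(31/6), so 0.75y_E = 2.75 and y_E = 11/3.
Then y_D = 31/6 − 0.5·(11/3) = 10/3.
Equilibrium price: P = 49 − 3·7 = 28.

28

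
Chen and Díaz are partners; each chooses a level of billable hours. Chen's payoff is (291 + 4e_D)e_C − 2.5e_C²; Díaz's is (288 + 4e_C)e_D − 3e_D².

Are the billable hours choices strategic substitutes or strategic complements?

strategic complements

Expanding Chen's payoff: 291e_C + 4e_De_C − 2.5e_C².
∂π/∂e_C = 291 + 4e_D − 5e_C = 0, so e_C = 58.2 + 0.8e_D.
The best-response slope de_C/de_D = 0.8 > 0: the reaction function is upward-sloping, so the choices are strategic complements.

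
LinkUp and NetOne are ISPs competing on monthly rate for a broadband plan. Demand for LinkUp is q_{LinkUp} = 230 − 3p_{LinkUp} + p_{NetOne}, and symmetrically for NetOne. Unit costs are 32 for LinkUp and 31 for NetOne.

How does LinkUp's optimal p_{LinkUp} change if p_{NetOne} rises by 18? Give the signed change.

3

LinkUp's profit: π = (p_{LinkUp} − 32)(230 − 3p_{LinkUp} + p_{NetOne}).
∂π/∂p_{LinkUp} = 326 − 6p_{LinkUp} + p_{NetOne} = 0 ⇒ p_{LinkUp} = 163/3 + (1/6)p_{NetOne}.
The reaction-function slope is 1/6, so an 18-unit rise in p_{NetOne} moves p_{LinkUp} by 1/6 × 18 = 3. LinkUp's best response rises — the actions are strategic complements.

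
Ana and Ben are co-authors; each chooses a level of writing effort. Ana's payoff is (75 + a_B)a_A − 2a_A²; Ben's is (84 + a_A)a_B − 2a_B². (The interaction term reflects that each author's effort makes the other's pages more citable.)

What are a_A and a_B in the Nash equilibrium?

25.6, 27.4

Expanding Ana's payoff: 75a_A + a_Ba_A − 2a_A².
∂π/∂a_A = 75 + a_B − 4a_A = 0, so a_A = 18.75 + 0.25a_B.
Likewise for Ben: a_B = 21 + 0.25a_A.
Substituting the second reaction function into the first: a_A = 18.75 + 0.25(21 + 0.25a_A), which gives 0.9375a_A = 24 ⇒ a_A = 25.6.
Then a_B = 21 + 0.25·25.6 = 27.4.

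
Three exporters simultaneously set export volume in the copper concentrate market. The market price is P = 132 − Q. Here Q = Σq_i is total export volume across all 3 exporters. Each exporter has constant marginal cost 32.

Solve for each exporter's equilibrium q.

25

A representative exporter's profit is π_i = q_i(132 − Q) − 32q_i, with Q = q_i + Σ_{j≠i} q_j.
First-order condition: 100 − 2q_i − Σ_{j≠i} q_j = 0.
With identical exporters, set every q_j = q: then 100 − 2q − 2q = 0, i.e. q = 100/4 = 25.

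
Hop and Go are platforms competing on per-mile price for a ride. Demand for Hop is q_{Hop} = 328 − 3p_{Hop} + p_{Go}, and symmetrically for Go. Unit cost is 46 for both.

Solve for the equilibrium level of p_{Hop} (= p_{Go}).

93.2

Hop's profit: π = (p_{Hop} − 46)(328 − 3p_{Hop} + p_{Go}).
∂π/∂p_{Hop} = 466 − 6p_{Hop} + p_{Go} = 0 ⇒ p_{Hop} = 233/3 + (1/6)p_{Go}.
Setting p_{Hop} = p_{Go} in the reaction function: p_{Hop} = 233/3 + (1/6)p_{Hop}, so p_{Hop} = (233/3) / (5/6) = 93.2.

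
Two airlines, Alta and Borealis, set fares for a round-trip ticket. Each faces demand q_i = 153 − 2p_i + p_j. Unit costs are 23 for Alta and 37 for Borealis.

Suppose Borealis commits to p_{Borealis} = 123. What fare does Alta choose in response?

80.5

Alta's profit: π = (p_{Alta} − 23)(153 − 2p_{Alta} + p_{Borealis}).
∂π/∂p_{Alta} = 199 − 4p_{Alta} + p_{Borealis} = 0 ⇒ p_{Alta} = 49.75 + 0.25p_{Borealis}.
At p_{Borealis} = 123: p_{Alta} = 49.75 + 0.25·123 = 80.5.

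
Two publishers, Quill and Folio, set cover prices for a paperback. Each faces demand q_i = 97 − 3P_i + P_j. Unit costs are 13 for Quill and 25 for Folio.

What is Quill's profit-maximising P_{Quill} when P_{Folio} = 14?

25

Quill's profit: π = (P_{Quill} − 13)(97 − 3P_{Quill} + P_{Folio}).
∂π/∂P_{Quill} = 136 − 6P_{Quill} + P_{Folio} = 0 ⇒ P_{Quill} = 68/3 + (1/6)P_{Folio}.
At P_{Folio} = 14: P_{Quill} = 68/3 + (1/6)·14 = 25.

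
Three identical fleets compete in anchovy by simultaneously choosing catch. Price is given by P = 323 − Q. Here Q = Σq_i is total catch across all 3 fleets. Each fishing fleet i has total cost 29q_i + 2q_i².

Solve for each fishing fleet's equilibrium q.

36.75

A representative fishing fleet's profit is π_i = q_i(323 − Q) − 29q_i − 2q_i², with Q = q_i + Σ_{j≠i} q_j.
First-order condition: 294 − 6q_i − Σ_{j≠i} q_j = 0.
In a symmetric equilibrium every fishing fleet chooses the same q, so Σ_{j≠i} q_j = 2q. The condition becomes 294 − 8q = 0, giving q = 294/8 = 36.75.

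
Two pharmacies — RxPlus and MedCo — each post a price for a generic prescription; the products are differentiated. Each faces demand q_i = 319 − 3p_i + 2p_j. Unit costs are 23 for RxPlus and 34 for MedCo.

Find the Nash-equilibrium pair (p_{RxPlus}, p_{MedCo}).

RxPlus's profit: π = (p_{RxPlus} − 23)(319 − 3p_{RxPlus} + 2p_{MedCo}).
∂π/∂p_{RxPlus} = 388 − 6p_{RxPlus} + 2p_{MedCo} = 0 ⇒ p_{RxPlus} = 194/3 + (1/3)p_{MedCo}.
Similarly p_{MedCo} = 421/6 + (1/3)p_{RxPlus}.
Plugging p_{MedCo} into RxPlus's best response: p_{RxPlus} = 194/3 + (1/3)(421/6 + (1/3)p_{RxPlus}) ⇒ (8/9)p_{RxPlus} = 1585/18, so p_{RxPlus} = 99.0625.
Then p_{MedCo} = 421/6 + (1/3)·99.0625 = 103.1875.

99.0625, 103.1875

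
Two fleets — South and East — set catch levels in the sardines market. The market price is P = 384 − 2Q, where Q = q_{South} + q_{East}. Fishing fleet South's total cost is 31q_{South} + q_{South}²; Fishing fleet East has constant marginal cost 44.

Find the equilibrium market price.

Fishing fleet South's profit: π = q_{South}(384 − 2(q_{South} + q_{East})) − 31q_{South} − q_{South}².
∂π/∂q_{South} = 353 − 6q_{South} − 2q_{East} = 0, so q_{South} = 353/6 − (1/3)q_{East}.
For East: ∂π/∂q_{East} = 340 − 4q_{East} − 2q_{South} = 0 ⇒ q_{East} = 85 − 0.5q_{South}.
Solving the two reaction functions simultaneously: (1 − (−1/3)(−0.5))q_{South} = 353/6 − (1/3)·85, so (5/6)q_{South} = 30.5 and q_{South} = 36.6.
Then q_{East} = 85 − 0.5·36.6 = 66.7.
Equilibrium price: P = 384 − 2·103.3 = 177.4.

177.4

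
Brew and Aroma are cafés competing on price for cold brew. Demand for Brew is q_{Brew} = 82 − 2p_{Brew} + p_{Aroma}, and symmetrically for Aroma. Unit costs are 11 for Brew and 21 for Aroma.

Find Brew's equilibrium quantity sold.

50

Brew's profit: π = (p_{Brew} − 11)(82 − 2p_{Brew} + p_{Aroma}).
∂π/∂p_{Brew} = 104 − 4p_{Brew} + p_{Aroma} = 0 ⇒ p_{Brew} = 26 + 0.25p_{Aroma}.
Similarly p_{Aroma} = 31 + 0.25p_{Brew}.
Solving the two reaction functions simultaneously: (1 − (0.25)(0.25))p_{Brew} = 26 + 0.25·31, so 0.9375p_{Brew} = 33.75 and p_{Brew} = 36.
Then p_{Aroma} = 31 + 0.25·36 = 40.
q_{Brew} = 82 − 2·36 + 40 = 50.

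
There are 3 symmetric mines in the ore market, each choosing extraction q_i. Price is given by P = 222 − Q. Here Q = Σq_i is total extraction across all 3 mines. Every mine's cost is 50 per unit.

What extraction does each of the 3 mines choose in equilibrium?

A representative mine's profit is π_i = q_i(222 − Q) − 50q_i, with Q = q_i + Σ_{j≠i} q_j.
First-order condition: 172 − 2q_i − Σ_{j≠i} q_j = 0.
Imposing symmetry (q_j = q for all j) turns Σ_{j≠i} q_j into 2q, so 172 = 4q and q = 43.

43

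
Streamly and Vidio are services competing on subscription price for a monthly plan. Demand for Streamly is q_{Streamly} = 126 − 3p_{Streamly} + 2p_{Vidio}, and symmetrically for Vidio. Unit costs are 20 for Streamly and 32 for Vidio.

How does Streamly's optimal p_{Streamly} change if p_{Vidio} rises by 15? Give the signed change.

Streamly's profit: π = (p_{Streamly} − 20)(126 − 3p_{Streamly} + 2p_{Vidio}).
∂π/∂p_{Streamly} = 186 − 6p_{Streamly} + 2p_{Vidio} = 0 ⇒ p_{Streamly} = 31 + (1/3)p_{Vidio}.
The reaction-function slope is 1/3, so a 15-unit rise in p_{Vidio} moves p_{Streamly} by 1/3 × 15 = 5. Streamly's best response rises — the actions are strategic complements.

5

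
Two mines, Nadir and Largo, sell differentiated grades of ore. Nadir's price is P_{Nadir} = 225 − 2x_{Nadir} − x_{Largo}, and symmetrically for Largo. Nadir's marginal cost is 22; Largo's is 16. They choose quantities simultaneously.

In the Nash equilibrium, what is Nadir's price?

102.4

Mine Nadir's profit: π = x_{Nadir}(225 − 2x_{Nadir} − x_{Largo}) − 22x_{Nadir}.
∂π/∂x_{Nadir} = 203 − 4x_{Nadir} − x_{Largo} = 0 ⇒ x_{Nadir} = 50.75 − 0.25x_{Largo}.
Similarly x_{Largo} = 52.25 − 0.25x_{Nadir}.
Substituting the second reaction function into the first: x_{Nadir} = 50.75 − 0.25(52.25 − 0.25x_{Nadir}), which gives 0.9375x_{Nadir} = 37.6875 ⇒ x_{Nadir} = 40.2.
Then x_{Largo} = 52.25 − 0.25·40.2 = 42.2.
P_{Nadir} = 225 − 2·40.2 − 42.2 = 102.4.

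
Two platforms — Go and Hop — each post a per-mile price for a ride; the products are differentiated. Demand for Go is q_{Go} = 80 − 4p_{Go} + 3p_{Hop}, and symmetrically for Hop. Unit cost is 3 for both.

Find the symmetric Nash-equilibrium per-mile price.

Go's profit: π = (p_{Go} − 3)(80 − 4p_{Go} + 3p_{Hop}).
∂π/∂p_{Go} = 92 − 8p_{Go} + 3p_{Hop} = 0 ⇒ p_{Go} = 11.5 + 0.375p_{Hop}.
By symmetry p_{Hop} = p_{Go}; substituting into the reaction function, 0.625p_{Go} = 11.5 and p_{Go} = 18.4.

18.4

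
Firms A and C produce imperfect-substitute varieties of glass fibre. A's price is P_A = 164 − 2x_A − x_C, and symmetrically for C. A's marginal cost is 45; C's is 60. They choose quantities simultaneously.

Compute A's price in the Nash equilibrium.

Firm A's profit: π = x_A(164 − 2x_A − x_C) − 45x_A.
∂π/∂x_A = 119 − 4x_A − x_C = 0 ⇒ x_A = 29.75 − 0.25x_C.
Similarly x_C = 26 − 0.25x_A.
Plugging x_C into A's best response: x_A = 29.75 − 0.25(26 − 0.25x_A) ⇒ 0.9375x_A = 23.25, so x_A = 24.8.
Then x_C = 26 − 0.25·24.8 = 19.8.
P_A = 164 − 2·24.8 − 19.8 = 94.6.

94.6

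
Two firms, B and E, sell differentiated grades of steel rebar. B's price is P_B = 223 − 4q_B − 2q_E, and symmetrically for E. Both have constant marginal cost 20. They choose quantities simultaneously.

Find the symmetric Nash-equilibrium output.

Firm B's profit: π = q_B(223 − 4q_B − 2q_E) − 20q_B.
∂π/∂q_B = 203 − 8q_B − 2q_E = 0 ⇒ q_B = 25.375 − 0.25q_E.
The game is symmetric, so in equilibrium q_E = q_B: the reaction function gives 1.25q_B = 25.375, hence q_B = 20.3.

20.3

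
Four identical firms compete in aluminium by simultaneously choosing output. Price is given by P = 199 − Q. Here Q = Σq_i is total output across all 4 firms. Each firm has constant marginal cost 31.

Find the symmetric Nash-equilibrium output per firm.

A representative firm's profit is π_i = q_i(199 − Q) − 31q_i, with Q = q_i + Σ_{j≠i} q_j.
First-order condition: 168 − 2q_i − Σ_{j≠i} q_j = 0.
In a symmetric equilibrium every firm chooses the same q, so Σ_{j≠i} q_j = 3q. The condition becomes 168 − 5q = 0, giving q = 168/5 = 33.6.

33.6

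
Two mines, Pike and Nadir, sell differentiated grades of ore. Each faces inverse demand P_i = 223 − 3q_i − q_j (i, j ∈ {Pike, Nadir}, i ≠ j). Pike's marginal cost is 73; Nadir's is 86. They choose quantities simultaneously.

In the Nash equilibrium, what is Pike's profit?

Mine Pike's profit: π = q_{Pike}(223 − 3q_{Pike} − q_{Nadir}) − 73q_{Pike}.
∂π/∂q_{Pike} = 150 − 6q_{Pike} − q_{Nadir} = 0 ⇒ q_{Pike} = 25 − (1/6)q_{Nadir}.
Similarly q_{Nadir} = 137/6 − (1/6)q_{Pike}.
Substituting the second reaction function into the first: q_{Pike} = 25 − (1/6)(137/6 − (1/6)q_{Pike}), which gives (35/36)q_{Pike} = 763/36 ⇒ q_{Pike} = 21.8.
Then q_{Nadir} = 137/6 − (1/6)·21.8 = 19.2.
P_{Pike} = 223 − 3·21.8 − 19.2 = 138.4.
Profit = (138.4 − 73)·21.8 = 1425.72.

1425.72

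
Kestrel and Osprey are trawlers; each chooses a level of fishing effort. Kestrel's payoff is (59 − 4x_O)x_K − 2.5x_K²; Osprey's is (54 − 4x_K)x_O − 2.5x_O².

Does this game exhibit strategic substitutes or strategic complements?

strategic substitutes

Expanding Kestrel's payoff: 59x_K − 4x_Ox_K − 2.5x_K².
∂π/∂x_K = 59 − 4x_O − 5x_K = 0, so x_K = 11.8 − 0.8x_O.
The best-response slope dx_K/dx_O = −0.8 < 0: the reaction function is downward-sloping, so the choices are strategic substitutes.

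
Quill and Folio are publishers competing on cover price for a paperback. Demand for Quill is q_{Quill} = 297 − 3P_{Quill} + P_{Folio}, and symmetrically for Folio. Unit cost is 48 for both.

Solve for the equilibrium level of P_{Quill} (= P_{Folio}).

88.2

Quill's profit: π = (P_{Quill} − 48)(297 − 3P_{Quill} + P_{Folio}).
∂π/∂P_{Quill} = 441 − 6P_{Quill} + P_{Folio} = 0 ⇒ P_{Quill} = 73.5 + (1/6)P_{Folio}.
Setting P_{Quill} = P_{Folio} in the reaction function: P_{Quill} = 73.5 + (1/6)P_{Quill}, so P_{Quill} = 73.5 / (5/6) = 88.2.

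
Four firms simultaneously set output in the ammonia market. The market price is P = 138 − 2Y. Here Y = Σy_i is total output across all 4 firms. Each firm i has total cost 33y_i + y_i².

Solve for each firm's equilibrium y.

A representative firm's profit is π_i = y_i(138 − 2Y) − 33y_i − y_i², with Y = y_i + Σ_{j≠i} y_j.
First-order condition: 105 − 6y_i − 2Σ_{j≠i} y_j = 0.
With identical firms, set every y_j = y: then 105 − 6y − 6y = 0, i.e. y = 105/12 = 8.75.

8.75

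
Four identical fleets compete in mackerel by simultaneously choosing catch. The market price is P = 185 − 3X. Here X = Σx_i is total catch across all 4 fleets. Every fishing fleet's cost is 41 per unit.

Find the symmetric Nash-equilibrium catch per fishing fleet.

A representative fishing fleet's profit is π_i = x_i(185 − 3X) − 41x_i, with X = x_i + Σ_{j≠i} x_j.
First-order condition: 144 − 6x_i − 3Σ_{j≠i} x_j = 0.
Imposing symmetry (x_j = x for all j) turns Σ_{j≠i} x_j into 3x, so 144 = 15x and x = 9.6.

9.6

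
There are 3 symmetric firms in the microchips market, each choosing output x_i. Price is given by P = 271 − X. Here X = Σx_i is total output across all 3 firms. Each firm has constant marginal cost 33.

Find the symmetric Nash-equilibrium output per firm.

59.5

A representative firm's profit is π_i = x_i(271 − X) − 33x_i, with X = x_i + Σ_{j≠i} x_j.
First-order condition: 238 − 2x_i − Σ_{j≠i} x_j = 0.
With identical firms, set every x_j = x: then 238 − 2x − 2x = 0, i.e. x = 238/4 = 59.5.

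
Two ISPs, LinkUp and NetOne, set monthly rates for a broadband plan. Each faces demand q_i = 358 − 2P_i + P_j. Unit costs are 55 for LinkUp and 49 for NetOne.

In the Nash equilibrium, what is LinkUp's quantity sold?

200.4

LinkUp's profit: π = (P_{LinkUp} − 55)(358 − 2P_{LinkUp} + P_{NetOne}).
∂π/∂P_{LinkUp} = 468 − 4P_{LinkUp} + P_{NetOne} = 0 ⇒ P_{LinkUp} = 117 + 0.25P_{NetOne}.
Similarly P_{NetOne} = 114 + 0.25P_{LinkUp}.
Solving the two reaction functions simultaneously: (1 − (0.25)(0.25))P_{LinkUp} = 117 + 0.25·114, so 0.9375P_{LinkUp} = 145.5 and P_{LinkUp} = 155.2.
Then P_{NetOne} = 114 + 0.25·155.2 = 152.8.
q_{LinkUp} = 358 − 2·155.2 + 152.8 = 200.4.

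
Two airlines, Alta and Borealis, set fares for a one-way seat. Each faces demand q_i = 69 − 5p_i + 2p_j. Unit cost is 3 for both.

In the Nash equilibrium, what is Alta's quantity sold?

37.5

Alta's profit: π = (p_{Alta} − 3)(69 − 5p_{Alta} + 2p_{Borealis}).
∂π/∂p_{Alta} = 84 − 10p_{Alta} + 2p_{Borealis} = 0 ⇒ p_{Alta} = 8.4 + 0.2p_{Borealis}.
Setting p_{Alta} = p_{Borealis} in the reaction function: p_{Alta} = 8.4 + 0.2p_{Alta}, so p_{Alta} = 8.4 / 0.8 = 10.5.
q_{Alta} = 69 − 5·10.5 + 2·10.5 = 37.5.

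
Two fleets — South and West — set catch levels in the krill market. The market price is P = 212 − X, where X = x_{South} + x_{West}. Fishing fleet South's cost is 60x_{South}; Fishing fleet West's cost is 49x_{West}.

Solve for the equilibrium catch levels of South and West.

47, 58

Fishing fleet South's profit: π = x_{South}(212 − (x_{South} + x_{West})) − 60x_{South}.
∂π/∂x_{South} = 152 − 2x_{South} − x_{West} = 0, so x_{South} = 76 − 0.5x_{West}.
By the same steps for West: x_{West} = 81.5 − 0.5x_{South}.
Substituting the second reaction function into the first: x_{South} = 76 − 0.5(81.5 − 0.5x_{South}), which gives 0.75x_{South} = 35.25 ⇒ x_{South} = 47.
Then x_{West} = 81.5 − 0.5·47 = 58.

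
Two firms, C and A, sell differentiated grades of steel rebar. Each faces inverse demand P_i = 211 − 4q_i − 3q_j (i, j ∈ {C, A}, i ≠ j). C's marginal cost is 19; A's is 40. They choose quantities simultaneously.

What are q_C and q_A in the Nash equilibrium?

18.6, 14.4

Firm C's profit: π = q_C(211 − 4q_C − 3q_A) − 19q_C.
∂π/∂q_C = 192 − 8q_C − 3q_A = 0 ⇒ q_C = 24 − 0.375q_A.
Similarly q_A = 21.375 − 0.375q_C.
Substituting the second reaction function into the first: q_C = 24 − 0.375(21.375 − 0.375q_C), which gives (55/64)q_C = 1023/64 ⇒ q_C = 18.6.
Then q_A = 21.375 − 0.375·18.6 = 14.4.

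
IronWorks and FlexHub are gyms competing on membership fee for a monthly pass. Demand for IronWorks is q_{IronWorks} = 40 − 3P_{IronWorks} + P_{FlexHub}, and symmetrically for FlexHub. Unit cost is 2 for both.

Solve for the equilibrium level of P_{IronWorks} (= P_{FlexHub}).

9.2

IronWorks's profit: π = (P_{IronWorks} − 2)(40 − 3P_{IronWorks} + P_{FlexHub}).
∂π/∂P_{IronWorks} = 46 − 6P_{IronWorks} + P_{FlexHub} = 0 ⇒ P_{IronWorks} = 23/3 + (1/6)P_{FlexHub}.
Setting P_{IronWorks} = P_{FlexHub} in the reaction function: P_{IronWorks} = 23/3 + (1/6)P_{IronWorks}, so P_{IronWorks} = (23/3) / (5/6) = 9.2.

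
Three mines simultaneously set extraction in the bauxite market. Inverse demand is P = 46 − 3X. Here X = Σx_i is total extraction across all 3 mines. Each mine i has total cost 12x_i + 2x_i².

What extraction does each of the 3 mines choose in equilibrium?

A representative mine's profit is π_i = x_i(46 − 3X) − 12x_i − 2x_i², with X = x_i + Σ_{j≠i} x_j.
First-order condition: 34 − 10x_i − 3Σ_{j≠i} x_j = 0.
Imposing symmetry (x_j = x for all j) turns Σ_{j≠i} x_j into 2x, so 34 = 16x and x = 2.125.

2.125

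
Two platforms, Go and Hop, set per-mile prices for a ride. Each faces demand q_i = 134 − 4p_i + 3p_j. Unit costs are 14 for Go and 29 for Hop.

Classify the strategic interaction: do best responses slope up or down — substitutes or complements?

strategic complements

Go's profit: π = (p_{Go} − 14)(134 − 4p_{Go} + 3p_{Hop}).
∂π/∂p_{Go} = 190 − 8p_{Go} + 3p_{Hop} = 0 ⇒ p_{Go} = 23.75 + 0.375p_{Hop}.
The best-response slope dp_{Go}/dp_{Hop} = 0.375 > 0: the reaction function is upward-sloping, so the choices are strategic complements.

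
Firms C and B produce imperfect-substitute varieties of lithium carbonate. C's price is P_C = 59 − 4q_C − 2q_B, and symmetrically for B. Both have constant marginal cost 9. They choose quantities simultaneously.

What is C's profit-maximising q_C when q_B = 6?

4.75

Firm C's profit: π = q_C(59 − 4q_C − 2q_B) − 9q_C.
∂π/∂q_C = 50 − 8q_C − 2q_B = 0 ⇒ q_C = 6.25 − 0.25q_B.
At q_B = 6: q_C = 6.25 − 0.25·6 = 4.75.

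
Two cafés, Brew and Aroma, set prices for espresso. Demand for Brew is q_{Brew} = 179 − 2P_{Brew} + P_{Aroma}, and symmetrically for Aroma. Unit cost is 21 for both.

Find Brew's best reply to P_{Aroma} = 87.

Brew's profit: π = (P_{Brew} − 21)(179 − 2P_{Brew} + P_{Aroma}).
∂π/∂P_{Brew} = 221 − 4P_{Brew} + P_{Aroma} = 0 ⇒ P_{Brew} = 55.25 + 0.25P_{Aroma}.
At P_{Aroma} = 87: P_{Brew} = 55.25 + 0.25·87 = 77.

77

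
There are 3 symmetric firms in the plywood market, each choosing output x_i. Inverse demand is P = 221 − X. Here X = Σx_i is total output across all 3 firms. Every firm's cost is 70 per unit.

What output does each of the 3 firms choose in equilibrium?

37.75

A representative firm's profit is π_i = x_i(221 − X) − 70x_i, with X = x_i + Σ_{j≠i} x_j.
First-order condition: 151 − 2x_i − Σ_{j≠i} x_j = 0.
In a symmetric equilibrium every firm chooses the same x, so Σ_{j≠i} x_j = 2x. The condition becomes 151 − 4x = 0, giving x = 151/4 = 37.75.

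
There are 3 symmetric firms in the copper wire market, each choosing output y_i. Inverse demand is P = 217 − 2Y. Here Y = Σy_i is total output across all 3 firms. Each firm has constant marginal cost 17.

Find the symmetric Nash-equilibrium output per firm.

A representative firm's profit is π_i = y_i(217 − 2Y) − 17y_i, with Y = y_i + Σ_{j≠i} y_j.
First-order condition: 200 − 4y_i − 2Σ_{j≠i} y_j = 0.
In a symmetric equilibrium every firm chooses the same y, so Σ_{j≠i} y_j = 2y. The condition becomes 200 − 8y = 0, giving y = 200/8 = 25.

25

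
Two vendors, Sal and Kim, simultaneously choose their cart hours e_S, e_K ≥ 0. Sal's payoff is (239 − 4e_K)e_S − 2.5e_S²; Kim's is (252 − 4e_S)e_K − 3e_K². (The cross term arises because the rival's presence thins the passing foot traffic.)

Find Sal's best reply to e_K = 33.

21.4

Expanding Sal's payoff: 239e_S − 4e_Ke_S − 2.5e_S².
∂π/∂e_S = 239 − 4e_K − 5e_S = 0, so e_S = 47.8 − 0.8e_K.
At e_K = 33: e_S = 47.8 − 0.8·33 = 21.4.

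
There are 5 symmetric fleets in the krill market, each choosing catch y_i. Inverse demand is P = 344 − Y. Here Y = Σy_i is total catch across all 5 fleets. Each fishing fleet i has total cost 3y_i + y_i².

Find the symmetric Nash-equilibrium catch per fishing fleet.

42.625

A representative fishing fleet's profit is π_i = y_i(344 − Y) − 3y_i − y_i², with Y = y_i + Σ_{j≠i} y_j.
First-order condition: 341 − 4y_i − Σ_{j≠i} y_j = 0.
With identical fishing fleets, set every y_j = y: then 341 − 4y − 4y = 0, i.e. y = 341/8 = 42.625.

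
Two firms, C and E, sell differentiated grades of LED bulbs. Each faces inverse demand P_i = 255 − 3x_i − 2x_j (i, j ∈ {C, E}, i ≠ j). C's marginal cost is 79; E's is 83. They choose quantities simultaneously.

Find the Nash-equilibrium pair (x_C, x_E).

Firm C's profit: π = x_C(255 − 3x_C − 2x_E) − 79x_C.
∂π/∂x_C = 176 − 6x_C − 2x_E = 0 ⇒ x_C = 88/3 − (1/3)x_E.
Similarly x_E = 86/3 − (1/3)x_C.
Solving the two reaction functions simultaneously: (1 − (−1/3)(−1/3))x_C = 88/3 − (1/3)·(86/3), so (8/9)x_C = 178/9 and x_C = 22.25.
Then x_E = 86/3 − (1/3)·22.25 = 21.25.

22.25, 21.25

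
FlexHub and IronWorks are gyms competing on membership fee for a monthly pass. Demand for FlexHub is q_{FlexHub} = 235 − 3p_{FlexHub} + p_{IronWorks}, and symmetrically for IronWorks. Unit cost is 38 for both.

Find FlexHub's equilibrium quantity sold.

FlexHub's profit: π = (p_{FlexHub} − 38)(235 − 3p_{FlexHub} + p_{IronWorks}).
∂π/∂p_{FlexHub} = 349 − 6p_{FlexHub} + p_{IronWorks} = 0 ⇒ p_{FlexHub} = 349/6 + (1/6)p_{IronWorks}.
Setting p_{FlexHub} = p_{IronWorks} in the reaction function: p_{FlexHub} = 349/6 + (1/6)p_{FlexHub}, so p_{FlexHub} = (349/6) / (5/6) = 69.8.
q_{FlexHub} = 235 − 3·69.8 + 69.8 = 95.4.

95.4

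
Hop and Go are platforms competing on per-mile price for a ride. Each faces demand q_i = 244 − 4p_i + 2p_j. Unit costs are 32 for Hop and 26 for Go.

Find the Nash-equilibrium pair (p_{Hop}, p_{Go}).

Hop's profit: π = (p_{Hop} − 32)(244 − 4p_{Hop} + 2p_{Go}).
∂π/∂p_{Hop} = 372 − 8p_{Hop} + 2p_{Go} = 0 ⇒ p_{Hop} = 46.5 + 0.25p_{Go}.
Similarly p_{Go} = 43.5 + 0.25p_{Hop}.
Solving the two reaction functions simultaneously: (1 − (0.25)(0.25))p_{Hop} = 46.5 + 0.25·43.5, so 0.9375p_{Hop} = 57.375 and p_{Hop} = 61.2.
Then p_{Go} = 43.5 + 0.25·61.2 = 58.8.

61.2, 58.8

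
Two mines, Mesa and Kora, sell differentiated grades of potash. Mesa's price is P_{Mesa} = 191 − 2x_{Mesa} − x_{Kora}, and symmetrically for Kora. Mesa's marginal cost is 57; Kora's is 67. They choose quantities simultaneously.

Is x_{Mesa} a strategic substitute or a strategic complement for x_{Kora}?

Mine Mesa's profit: π = x_{Mesa}(191 − 2x_{Mesa} − x_{Kora}) − 57x_{Mesa}.
∂π/∂x_{Mesa} = 134 − 4x_{Mesa} − x_{Kora} = 0 ⇒ x_{Mesa} = 33.5 − 0.25x_{Kora}.
The best-response slope dx_{Mesa}/dx_{Kora} = −0.25 < 0: the reaction function is downward-sloping, so the choices are strategic substitutes.

strategic substitutes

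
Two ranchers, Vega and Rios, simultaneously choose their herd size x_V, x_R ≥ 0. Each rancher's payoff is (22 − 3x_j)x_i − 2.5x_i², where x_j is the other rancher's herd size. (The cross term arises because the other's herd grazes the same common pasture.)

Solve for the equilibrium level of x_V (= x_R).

Vega's payoff is (22 − 3x_R)x_V − 2.5x_V².
∂π/∂x_V = 22 − 3x_R − 5x_V = 0, so x_V = 4.4 − 0.6x_R.
Setting x_V = x_R in the reaction function: x_V = 4.4 − 0.6x_V, so x_V = 4.4 / 1.6 = 2.75.

2.75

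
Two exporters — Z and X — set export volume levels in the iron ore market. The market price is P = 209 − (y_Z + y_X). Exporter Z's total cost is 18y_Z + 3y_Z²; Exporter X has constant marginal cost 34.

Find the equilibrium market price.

114.6

Exporter Z's profit: π = y_Z(209 − (y_Z + y_X)) − 18y_Z − 3y_Z².
∂π/∂y_Z = 191 − 8y_Z − y_X = 0, so y_Z = 23.875 − 0.125y_X.
For X: ∂π/∂y_X = 175 − 2y_X − y_Z = 0 ⇒ y_X = 87.5 − 0.5y_Z.
Solving the two reaction functions simultaneously: (1 − (−0.125)(−0.5))y_Z = 23.875 − 0.125·87.5, so 0.9375y_Z = 12.9375 and y_Z = 13.8.
Then y_X = 87.5 − 0.5·13.8 = 80.6.
Equilibrium price: P = 209 − 94.4 = 114.6.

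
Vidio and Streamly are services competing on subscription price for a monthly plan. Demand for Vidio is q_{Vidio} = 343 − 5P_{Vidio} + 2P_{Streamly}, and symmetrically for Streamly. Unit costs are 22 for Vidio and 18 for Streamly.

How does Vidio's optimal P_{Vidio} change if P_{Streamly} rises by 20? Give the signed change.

4

Vidio's profit: π = (P_{Vidio} − 22)(343 − 5P_{Vidio} + 2P_{Streamly}).
∂π/∂P_{Vidio} = 453 − 10P_{Vidio} + 2P_{Streamly} = 0 ⇒ P_{Vidio} = 45.3 + 0.2P_{Streamly}.
The reaction-function slope is 0.2, so a 20-unit rise in P_{Streamly} moves P_{Vidio} by 0.2 × 20 = 4. Vidio's best response rises — the actions are strategic complements.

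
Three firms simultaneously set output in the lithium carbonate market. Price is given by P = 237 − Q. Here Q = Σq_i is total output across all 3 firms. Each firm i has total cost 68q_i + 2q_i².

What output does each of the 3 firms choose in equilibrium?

A representative firm's profit is π_i = q_i(237 − Q) − 68q_i − 2q_i², with Q = q_i + Σ_{j≠i} q_j.
First-order condition: 169 − 6q_i − Σ_{j≠i} q_j = 0.
With identical firms, set every q_j = q: then 169 − 6q − 2q = 0, i.e. q = 169/8 = 21.125.

21.125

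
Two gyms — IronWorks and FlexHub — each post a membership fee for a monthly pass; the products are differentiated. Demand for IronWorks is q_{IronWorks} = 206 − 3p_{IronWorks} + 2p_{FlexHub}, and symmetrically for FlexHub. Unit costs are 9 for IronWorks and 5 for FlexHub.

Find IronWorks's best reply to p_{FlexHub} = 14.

IronWorks's profit: π = (p_{IronWorks} − 9)(206 − 3p_{IronWorks} + 2p_{FlexHub}).
∂π/∂p_{IronWorks} = 233 − 6p_{IronWorks} + 2p_{FlexHub} = 0 ⇒ p_{IronWorks} = 233/6 + (1/3)p_{FlexHub}.
At p_{FlexHub} = 14: p_{IronWorks} = 233/6 + (1/3)·14 = 43.5.

43.5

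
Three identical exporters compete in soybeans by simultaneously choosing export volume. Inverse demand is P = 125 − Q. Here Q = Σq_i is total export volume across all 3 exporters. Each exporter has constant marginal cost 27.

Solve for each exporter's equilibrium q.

24.5

A representative exporter's profit is π_i = q_i(125 − Q) − 27q_i, with Q = q_i + Σ_{j≠i} q_j.
First-order condition: 98 − 2q_i − Σ_{j≠i} q_j = 0.
With identical exporters, set every q_j = q: then 98 − 2q − 2q = 0, i.e. q = 98/4 = 24.5.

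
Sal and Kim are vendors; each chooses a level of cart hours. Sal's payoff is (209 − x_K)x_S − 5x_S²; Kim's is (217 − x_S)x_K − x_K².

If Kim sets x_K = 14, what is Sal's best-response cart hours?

19.5

Expanding Sal's payoff: 209x_S − x_Kx_S − 5x_S².
∂π/∂x_S = 209 − x_K − 10x_S = 0, so x_S = 20.9 − 0.1x_K.
At x_K = 14: x_S = 20.9 − 0.1·14 = 19.5.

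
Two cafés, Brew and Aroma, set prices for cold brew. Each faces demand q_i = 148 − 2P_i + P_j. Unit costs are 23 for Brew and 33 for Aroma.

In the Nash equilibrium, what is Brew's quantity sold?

86

Brew's profit: π = (P_{Brew} − 23)(148 − 2P_{Brew} + P_{Aroma}).
∂π/∂P_{Brew} = 194 − 4P_{Brew} + P_{Aroma} = 0 ⇒ P_{Brew} = 48.5 + 0.25P_{Aroma}.
Similarly P_{Aroma} = 53.5 + 0.25P_{Brew}.
Substituting the second reaction function into the first: P_{Brew} = 48.5 + 0.25(53.5 + 0.25P_{Brew}), which gives 0.9375P_{Brew} = 61.875 ⇒ P_{Brew} = 66.
Then P_{Aroma} = 53.5 + 0.25·66 = 70.
q_{Brew} = 148 − 2·66 + 70 = 86.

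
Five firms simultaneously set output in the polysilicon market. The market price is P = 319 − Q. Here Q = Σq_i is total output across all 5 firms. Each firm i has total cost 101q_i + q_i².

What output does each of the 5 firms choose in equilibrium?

27.25

A representative firm's profit is π_i = q_i(319 − Q) − 101q_i − q_i², with Q = q_i + Σ_{j≠i} q_j.
First-order condition: 218 − 4q_i − Σ_{j≠i} q_j = 0.
In a symmetric equilibrium every firm chooses the same q, so Σ_{j≠i} q_j = 4q. The condition becomes 218 − 8q = 0, giving q = 218/8 = 27.25.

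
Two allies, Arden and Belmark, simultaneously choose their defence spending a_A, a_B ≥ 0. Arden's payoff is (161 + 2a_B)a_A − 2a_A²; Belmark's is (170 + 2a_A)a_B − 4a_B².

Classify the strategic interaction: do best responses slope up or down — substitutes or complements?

Expanding Arden's payoff: 161a_A + 2a_Ba_A − 2a_A².
∂π/∂a_A = 161 + 2a_B − 4a_A = 0, so a_A = 40.25 + 0.5a_B.
The best-response slope da_A/da_B = 0.5 > 0: the reaction function is upward-sloping, so the choices are strategic complements.

strategic complements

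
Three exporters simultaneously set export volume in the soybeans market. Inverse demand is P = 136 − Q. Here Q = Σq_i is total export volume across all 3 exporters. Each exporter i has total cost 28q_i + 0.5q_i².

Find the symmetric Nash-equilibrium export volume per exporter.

21.6

A representative exporter's profit is π_i = q_i(136 − Q) − 28q_i − 0.5q_i², with Q = q_i + Σ_{j≠i} q_j.
First-order condition: 108 − 3q_i − Σ_{j≠i} q_j = 0.
In a symmetric equilibrium every exporter chooses the same q, so Σ_{j≠i} q_j = 2q. The condition becomes 108 − 5q = 0, giving q = 108/5 = 21.6.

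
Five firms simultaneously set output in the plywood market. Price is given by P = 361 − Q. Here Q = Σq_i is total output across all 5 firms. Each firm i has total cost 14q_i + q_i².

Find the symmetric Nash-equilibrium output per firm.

A representative firm's profit is π_i = q_i(361 − Q) − 14q_i − q_i², with Q = q_i + Σ_{j≠i} q_j.
First-order condition: 347 − 4q_i − Σ_{j≠i} q_j = 0.
Imposing symmetry (q_j = q for all j) turns Σ_{j≠i} q_j into 4q, so 347 = 8q and q = 43.375.

43.375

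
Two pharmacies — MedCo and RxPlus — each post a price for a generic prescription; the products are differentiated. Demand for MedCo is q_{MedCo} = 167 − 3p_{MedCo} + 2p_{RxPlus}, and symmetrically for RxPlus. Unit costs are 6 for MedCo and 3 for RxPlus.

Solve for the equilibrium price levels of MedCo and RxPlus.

MedCo's profit: π = (p_{MedCo} − 6)(167 − 3p_{MedCo} + 2p_{RxPlus}).
∂π/∂p_{MedCo} = 185 − 6p_{MedCo} + 2p_{RxPlus} = 0 ⇒ p_{MedCo} = 185/6 + (1/3)p_{RxPlus}.
Similarly p_{RxPlus} = 88/3 + (1/3)p_{MedCo}.
Solving the two reaction functions simultaneously: (1 − (1/3)(1/3))p_{MedCo} = 185/6 + (1/3)·(88/3), so (8/9)p_{MedCo} = 731/18 and p_{MedCo} = 45.6875.
Then p_{RxPlus} = 88/3 + (1/3)·45.6875 = 44.5625.

45.6875, 44.5625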